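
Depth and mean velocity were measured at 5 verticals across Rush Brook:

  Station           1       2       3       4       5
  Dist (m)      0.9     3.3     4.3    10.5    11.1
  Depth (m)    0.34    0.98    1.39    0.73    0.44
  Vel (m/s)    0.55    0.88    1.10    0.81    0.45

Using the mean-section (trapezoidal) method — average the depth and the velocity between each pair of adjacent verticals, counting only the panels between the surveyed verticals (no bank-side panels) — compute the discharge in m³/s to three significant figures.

8.80 m³/s

Panel 1-2: Δb = 2.4 m, d̄ = (0.34+0.98)/2 = 0.66, v̄ = (0.55+0.88)/2 = 0.715 → q = 2.4×0.66×0.715 = 1.133 m³/s
Panel 2-3: Δb = 1 m, d̄ = (0.98+1.39)/2 = 1.185, v̄ = (0.88+1.10)/2 = 0.99 → q = 1×1.185×0.99 = 1.173 m³/s
Panel 3-4: Δb = 6.2 m, d̄ = (1.39+0.73)/2 = 1.06, v̄ = (1.10+0.81)/2 = 0.955 → q = 6.2×1.06×0.955 = 6.276 m³/s
Panel 4-5: Δb = 0.6 m, d̄ = (0.73+0.44)/2 = 0.585, v̄ = (0.81+0.45)/2 = 0.63 → q = 0.6×0.585×0.63 = 0.2211 m³/s
Q = Σ q = 8.803 m³/s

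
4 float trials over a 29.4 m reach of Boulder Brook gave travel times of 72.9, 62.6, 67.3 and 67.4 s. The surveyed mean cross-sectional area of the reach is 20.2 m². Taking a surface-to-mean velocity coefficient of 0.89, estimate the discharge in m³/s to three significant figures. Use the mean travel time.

7.82 m³/s

t̄ = (72.9 + 62.6 + 67.3 + 67.4) / 4 = 67.55 s
v_surface = L / t̄ = 29.4 / 67.55 = 0.4352 m/s
v_mean = 0.89 × 0.4352 = 0.3874 m/s
Q = A × v_mean = 20.2 × 0.3874 = 7.825 m³/s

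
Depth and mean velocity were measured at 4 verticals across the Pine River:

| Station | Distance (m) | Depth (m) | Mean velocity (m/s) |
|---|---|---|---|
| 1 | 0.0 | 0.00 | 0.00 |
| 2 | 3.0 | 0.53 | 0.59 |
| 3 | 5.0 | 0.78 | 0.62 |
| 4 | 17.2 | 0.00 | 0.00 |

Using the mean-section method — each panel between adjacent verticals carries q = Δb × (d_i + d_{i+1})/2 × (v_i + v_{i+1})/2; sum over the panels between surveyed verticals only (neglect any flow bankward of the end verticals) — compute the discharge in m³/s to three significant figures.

2.50 m³/s

Panel 1-2: Δb = 3 m, d̄ = (0.00+0.53)/2 = 0.265, v̄ = (0.00+0.59)/2 = 0.295 → q = 3×0.265×0.295 = 0.2345 m³/s
Panel 2-3: Δb = 2 m, d̄ = (0.53+0.78)/2 = 0.655, v̄ = (0.59+0.62)/2 = 0.605 → q = 2×0.655×0.605 = 0.7926 m³/s
Panel 3-4: Δb = 12.2 m, d̄ = (0.78+0.00)/2 = 0.39, v̄ = (0.62+0.00)/2 = 0.31 → q = 12.2×0.39×0.31 = 1.475 m³/s
Q = Σ q = 2.502 m³/s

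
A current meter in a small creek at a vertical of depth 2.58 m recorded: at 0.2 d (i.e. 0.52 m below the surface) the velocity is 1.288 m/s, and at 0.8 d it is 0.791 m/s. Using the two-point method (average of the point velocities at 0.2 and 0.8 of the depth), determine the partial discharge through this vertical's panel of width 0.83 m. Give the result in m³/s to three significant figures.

2.23 m³/s

v̄ = (1.288 + 0.791) / 2 = 1.040 m/s
q = v̄ × d × w = 1.040 × 2.58 × 0.83 = 2.226 m³/s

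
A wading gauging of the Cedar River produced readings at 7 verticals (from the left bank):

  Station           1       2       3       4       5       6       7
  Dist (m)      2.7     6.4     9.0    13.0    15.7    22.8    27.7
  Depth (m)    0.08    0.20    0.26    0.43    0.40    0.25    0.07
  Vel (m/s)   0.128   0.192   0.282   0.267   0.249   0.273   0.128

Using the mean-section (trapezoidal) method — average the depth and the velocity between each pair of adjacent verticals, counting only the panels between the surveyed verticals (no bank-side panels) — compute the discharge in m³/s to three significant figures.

Panel 1-2: Δb = 3.7 m, d̄ = (0.08+0.20)/2 = 0.14, v̄ = (0.128+0.192)/2 = 0.16 → q = 3.7×0.14×0.16 = 0.08288 m³/s
Panel 2-3: Δb = 2.6 m, d̄ = (0.20+0.26)/2 = 0.23, v̄ = (0.192+0.282)/2 = 0.237 → q = 2.6×0.23×0.237 = 0.1417 m³/s
Panel 3-4: Δb = 4 m, d̄ = (0.26+0.43)/2 = 0.345, v̄ = (0.282+0.267)/2 = 0.2745 → q = 4×0.345×0.2745 = 0.3788 m³/s
Panel 4-5: Δb = 2.7 m, d̄ = (0.43+0.40)/2 = 0.415, v̄ = (0.267+0.249)/2 = 0.258 → q = 2.7×0.415×0.258 = 0.2891 m³/s
Panel 5-6: Δb = 7.1 m, d̄ = (0.40+0.25)/2 = 0.325, v̄ = (0.249+0.273)/2 = 0.261 → q = 7.1×0.325×0.261 = 0.6023 m³/s
Panel 6-7: Δb = 4.9 m, d̄ = (0.25+0.07)/2 = 0.16, v̄ = (0.273+0.128)/2 = 0.2005 → q = 4.9×0.16×0.2005 = 0.1572 m³/s
Q = Σ q = 1.652 m³/s

1.65 m³/s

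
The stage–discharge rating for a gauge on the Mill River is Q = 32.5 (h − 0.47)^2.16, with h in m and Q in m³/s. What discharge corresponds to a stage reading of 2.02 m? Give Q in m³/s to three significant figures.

83.8 m³/s

Q = 32.5 × (2.02 − 0.47)^2.16 = 32.5 × 1.55^2.16 = 83.75 m³/s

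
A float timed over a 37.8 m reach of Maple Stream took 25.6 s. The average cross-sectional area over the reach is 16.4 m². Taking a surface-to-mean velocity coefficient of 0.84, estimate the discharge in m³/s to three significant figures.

20.3 m³/s

v_surface = L / t̄ = 37.8 / 25.6 = 1.477 m/s
v_mean = 0.84 × 1.477 = 1.240 m/s
Q = A × v_mean = 16.4 × 1.240 = 20.34 m³/s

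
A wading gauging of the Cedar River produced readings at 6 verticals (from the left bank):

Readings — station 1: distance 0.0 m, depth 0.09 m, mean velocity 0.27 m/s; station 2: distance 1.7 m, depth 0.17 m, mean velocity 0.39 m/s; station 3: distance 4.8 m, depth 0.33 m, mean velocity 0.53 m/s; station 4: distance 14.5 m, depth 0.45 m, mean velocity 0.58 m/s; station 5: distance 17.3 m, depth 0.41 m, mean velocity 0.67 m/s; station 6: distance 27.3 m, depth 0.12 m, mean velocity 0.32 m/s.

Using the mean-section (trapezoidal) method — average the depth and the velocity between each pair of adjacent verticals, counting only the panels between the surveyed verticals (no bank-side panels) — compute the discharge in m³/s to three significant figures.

Panel 1-2: Δb = 1.7 m, d̄ = (0.09+0.17)/2 = 0.13, v̄ = (0.27+0.39)/2 = 0.33 → q = 1.7×0.13×0.33 = 0.07293 m³/s
Panel 2-3: Δb = 3.1 m, d̄ = (0.17+0.33)/2 = 0.25, v̄ = (0.39+0.53)/2 = 0.46 → q = 3.1×0.25×0.46 = 0.3565 m³/s
Panel 3-4: Δb = 9.7 m, d̄ = (0.33+0.45)/2 = 0.39, v̄ = (0.53+0.58)/2 = 0.555 → q = 9.7×0.39×0.555 = 2.100 m³/s
Panel 4-5: Δb = 2.8 m, d̄ = (0.45+0.41)/2 = 0.43, v̄ = (0.58+0.67)/2 = 0.625 → q = 2.8×0.43×0.625 = 0.7525 m³/s
Panel 5-6: Δb = 10 m, d̄ = (0.41+0.12)/2 = 0.265, v̄ = (0.67+0.32)/2 = 0.495 → q = 10×0.265×0.495 = 1.312 m³/s
Q = Σ q = 4.593 m³/s

4.59 m³/s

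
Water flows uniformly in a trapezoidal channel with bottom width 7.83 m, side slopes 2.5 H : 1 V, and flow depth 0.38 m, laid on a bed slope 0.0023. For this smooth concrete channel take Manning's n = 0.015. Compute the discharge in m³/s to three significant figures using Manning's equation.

A = (b + z·y)·y = (7.83 + 2.5×0.38)×0.38 = 3.336 m²
P = b + 2y√(1+z²) = 7.83 + 2×0.38×√(1+2.5²) = 9.876 m
R = A/P = 3.336/9.876 = 0.3378 m
Q = (1/n)·A·R^(2/3)·S^(1/2) = (1/0.015) × 3.336 × 0.3378^(2/3) × 0.0023^(1/2) = 5.174 m³/s

5.17 m³/s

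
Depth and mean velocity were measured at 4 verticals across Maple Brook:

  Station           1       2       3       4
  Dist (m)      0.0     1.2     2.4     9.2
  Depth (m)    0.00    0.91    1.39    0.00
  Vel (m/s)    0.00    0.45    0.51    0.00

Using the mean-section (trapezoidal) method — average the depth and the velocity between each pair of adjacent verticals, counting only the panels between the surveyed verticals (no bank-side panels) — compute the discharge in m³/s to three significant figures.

1.99 m³/s

Panel 1-2: Δb = 1.2 m, d̄ = (0.00+0.91)/2 = 0.455, v̄ = (0.00+0.45)/2 = 0.225 → q = 1.2×0.455×0.225 = 0.1229 m³/s
Panel 2-3: Δb = 1.2 m, d̄ = (0.91+1.39)/2 = 1.15, v̄ = (0.45+0.51)/2 = 0.48 → q = 1.2×1.15×0.48 = 0.6624 m³/s
Panel 3-4: Δb = 6.8 m, d̄ = (1.39+0.00)/2 = 0.695, v̄ = (0.51+0.00)/2 = 0.255 → q = 6.8×0.695×0.255 = 1.205 m³/s
Q = Σ q = 1.990 m³/s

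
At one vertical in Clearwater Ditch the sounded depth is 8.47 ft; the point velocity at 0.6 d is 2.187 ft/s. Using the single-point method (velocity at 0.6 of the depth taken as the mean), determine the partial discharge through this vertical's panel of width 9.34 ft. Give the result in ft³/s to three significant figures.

173 ft³/s

v̄ = v₀.₆ = 2.187 ft/s
q = v̄ × d × w = 2.187 × 8.47 × 9.34 = 173.0 ft³/s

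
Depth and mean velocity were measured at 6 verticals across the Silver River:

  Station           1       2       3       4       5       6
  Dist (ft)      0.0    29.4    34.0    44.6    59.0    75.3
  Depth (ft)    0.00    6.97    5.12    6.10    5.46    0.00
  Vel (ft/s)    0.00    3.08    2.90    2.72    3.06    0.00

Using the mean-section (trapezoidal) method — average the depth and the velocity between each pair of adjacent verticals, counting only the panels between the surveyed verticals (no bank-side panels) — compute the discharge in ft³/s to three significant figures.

Panel 1-2: Δb = 29.4 ft, d̄ = (0.00+6.97)/2 = 3.485, v̄ = (0.00+3.08)/2 = 1.54 → q = 29.4×3.485×1.54 = 157.8 ft³/s
Panel 2-3: Δb = 4.6 ft, d̄ = (6.97+5.12)/2 = 6.045, v̄ = (3.08+2.90)/2 = 2.99 → q = 4.6×6.045×2.99 = 83.14 ft³/s
Panel 3-4: Δb = 10.6 ft, d̄ = (5.12+6.10)/2 = 5.61, v̄ = (2.90+2.72)/2 = 2.81 → q = 10.6×5.61×2.81 = 167.1 ft³/s
Panel 4-5: Δb = 14.4 ft, d̄ = (6.10+5.46)/2 = 5.78, v̄ = (2.72+3.06)/2 = 2.89 → q = 14.4×5.78×2.89 = 240.5 ft³/s
Panel 5-6: Δb = 16.3 ft, d̄ = (5.46+0.00)/2 = 2.73, v̄ = (3.06+0.00)/2 = 1.53 → q = 16.3×2.73×1.53 = 68.08 ft³/s
Q = Σ q = 716.7 ft³/s

717 ft³/s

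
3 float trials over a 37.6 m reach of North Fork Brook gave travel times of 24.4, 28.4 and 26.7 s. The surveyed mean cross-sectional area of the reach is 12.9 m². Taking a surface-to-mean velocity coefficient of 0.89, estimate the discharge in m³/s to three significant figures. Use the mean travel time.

16.3 m³/s

t̄ = (24.4 + 28.4 + 26.7) / 3 = 26.5 s
v_surface = L / t̄ = 37.6 / 26.5 = 1.419 m/s
v_mean = 0.89 × 1.419 = 1.263 m/s
Q = A × v_mean = 12.9 × 1.263 = 16.29 m³/s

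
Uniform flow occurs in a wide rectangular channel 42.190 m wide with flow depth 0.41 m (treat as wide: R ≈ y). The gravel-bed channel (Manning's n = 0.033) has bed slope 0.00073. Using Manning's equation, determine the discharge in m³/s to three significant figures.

7.82 m³/s

A = b·y = 42.190 × 0.41 = 17.30 m²
Wide channel: R ≈ y = 0.41 m
Q = (1/n)·A·R^(2/3)·S^(1/2) = (1/0.033) × 17.30 × 0.4100^(2/3) × 0.00073^(1/2) = 7.816 m³/s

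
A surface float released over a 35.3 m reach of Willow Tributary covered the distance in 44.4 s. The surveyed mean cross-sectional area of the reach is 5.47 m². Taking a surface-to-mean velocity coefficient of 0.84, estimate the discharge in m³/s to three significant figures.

3.65 m³/s

v_surface = L / t̄ = 35.3 / 44.4 = 0.7950 m/s
v_mean = 0.84 × 0.7950 = 0.6678 m/s
Q = A × v_mean = 5.47 × 0.6678 = 3.653 m³/s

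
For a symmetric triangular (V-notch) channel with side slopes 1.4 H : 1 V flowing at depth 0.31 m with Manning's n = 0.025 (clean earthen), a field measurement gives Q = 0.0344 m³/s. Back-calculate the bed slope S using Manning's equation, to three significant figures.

A = z·y² = 1.4×0.31² = 0.1345 m²
P = 2y√(1+z²) = 2×0.31×√(1+1.4²) = 1.067 m
R = A/P = 0.1345/1.067 = 0.1261 m
S = (Q·n / (1·A·R^(2/3)))² = (0.0344×0.025 / (1×0.1345×0.2515))² = 0.0006460

0.000646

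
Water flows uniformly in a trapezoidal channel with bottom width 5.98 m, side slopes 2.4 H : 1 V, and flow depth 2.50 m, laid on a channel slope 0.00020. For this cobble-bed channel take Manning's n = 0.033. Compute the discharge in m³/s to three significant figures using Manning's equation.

17.4 m³/s

A = (b + z·y)·y = (5.98 + 2.4×2.50)×2.50 = 29.95 m²
P = b + 2y√(1+z²) = 5.98 + 2×2.50×√(1+2.4²) = 18.98 m
R = A/P = 29.95/18.98 = 1.578 m
Q = (1/n)·A·R^(2/3)·S^(1/2) = (1/0.033) × 29.95 × 1.578^(2/3) × 0.00020^(1/2) = 17.40 m³/s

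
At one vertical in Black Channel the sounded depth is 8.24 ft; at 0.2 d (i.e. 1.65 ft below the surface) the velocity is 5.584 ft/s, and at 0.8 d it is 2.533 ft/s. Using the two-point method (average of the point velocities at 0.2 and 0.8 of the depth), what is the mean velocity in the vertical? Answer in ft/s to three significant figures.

v̄ = (5.584 + 2.533) / 2 = 4.059 ft/s

4.06 ft/s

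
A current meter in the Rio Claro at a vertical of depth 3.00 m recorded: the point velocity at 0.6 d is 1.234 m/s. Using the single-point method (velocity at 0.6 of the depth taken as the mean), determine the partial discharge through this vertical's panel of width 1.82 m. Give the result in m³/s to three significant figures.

6.74 m³/s

v̄ = v₀.₆ = 1.234 m/s
q = v̄ × d × w = 1.234 × 3.00 × 1.82 = 6.738 m³/s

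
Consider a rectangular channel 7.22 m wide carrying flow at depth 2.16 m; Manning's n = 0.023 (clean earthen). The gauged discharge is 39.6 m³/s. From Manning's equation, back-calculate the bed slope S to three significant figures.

A = b·y = 7.22 × 2.16 = 15.60 m²
P = b + 2y = 7.22 + 2×2.16 = 11.54 m
R = A/P = 15.60/11.54 = 1.351 m
S = (Q·n / (1·A·R^(2/3)))² = (39.6×0.023 / (1×15.60×1.222))² = 0.002283

0.00228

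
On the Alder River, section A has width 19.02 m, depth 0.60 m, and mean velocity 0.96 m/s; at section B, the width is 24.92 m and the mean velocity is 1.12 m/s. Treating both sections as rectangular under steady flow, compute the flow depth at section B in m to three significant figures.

0.393 m

Q = A₁V₁ = (19.02×0.60) × 0.96 = 10.96 m³/s
d₂ = Q/(b₂ V₂) = 10.96/(24.92×1.12) = 0.3925 m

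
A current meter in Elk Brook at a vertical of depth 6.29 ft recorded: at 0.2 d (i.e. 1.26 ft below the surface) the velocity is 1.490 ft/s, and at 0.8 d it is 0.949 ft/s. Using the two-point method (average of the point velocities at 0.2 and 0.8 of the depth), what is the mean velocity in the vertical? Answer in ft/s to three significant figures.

v̄ = (1.490 + 0.949) / 2 = 1.220 ft/s

1.22 ft/s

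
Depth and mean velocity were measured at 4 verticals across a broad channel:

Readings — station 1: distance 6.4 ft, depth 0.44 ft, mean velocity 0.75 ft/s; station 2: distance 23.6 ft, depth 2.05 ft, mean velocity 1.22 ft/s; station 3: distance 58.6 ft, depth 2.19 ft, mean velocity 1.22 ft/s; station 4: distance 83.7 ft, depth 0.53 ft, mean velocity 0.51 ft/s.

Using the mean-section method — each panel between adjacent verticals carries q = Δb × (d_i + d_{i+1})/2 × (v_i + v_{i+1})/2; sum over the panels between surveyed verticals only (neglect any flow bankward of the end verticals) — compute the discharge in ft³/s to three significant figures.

141 ft³/s

Panel 1-2: Δb = 17.2 ft, d̄ = (0.44+2.05)/2 = 1.245, v̄ = (0.75+1.22)/2 = 0.985 → q = 17.2×1.245×0.985 = 21.09 ft³/s
Panel 2-3: Δb = 35 ft, d̄ = (2.05+2.19)/2 = 2.12, v̄ = (1.22+1.22)/2 = 1.22 → q = 35×2.12×1.22 = 90.52 ft³/s
Panel 3-4: Δb = 25.1 ft, d̄ = (2.19+0.53)/2 = 1.36, v̄ = (1.22+0.51)/2 = 0.865 → q = 25.1×1.36×0.865 = 29.53 ft³/s
Q = Σ q = 141.1 ft³/s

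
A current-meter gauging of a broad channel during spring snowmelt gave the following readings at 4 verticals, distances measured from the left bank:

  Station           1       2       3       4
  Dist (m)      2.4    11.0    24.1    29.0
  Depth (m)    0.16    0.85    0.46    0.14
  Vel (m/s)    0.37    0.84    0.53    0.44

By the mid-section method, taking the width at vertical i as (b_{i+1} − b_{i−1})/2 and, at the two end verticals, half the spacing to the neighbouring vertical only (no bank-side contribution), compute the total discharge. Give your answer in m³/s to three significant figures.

w_1 = (11.0 − 2.4)/2 = 4.3 m; q_1 = 0.37 × 0.16 × 4.3 = 0.2546 m³/s
w_2 = (24.1 − 2.4)/2 = 10.85 m; q_2 = 0.84 × 0.85 × 10.85 = 7.747 m³/s
w_3 = (29.0 − 11.0)/2 = 9 m; q_3 = 0.53 × 0.46 × 9 = 2.194 m³/s
w_4 = (29.0 − 24.1)/2 = 2.45 m; q_4 = 0.44 × 0.14 × 2.45 = 0.1509 m³/s
Q = Σ qᵢ = 10.35 m³/s

10.3 m³/s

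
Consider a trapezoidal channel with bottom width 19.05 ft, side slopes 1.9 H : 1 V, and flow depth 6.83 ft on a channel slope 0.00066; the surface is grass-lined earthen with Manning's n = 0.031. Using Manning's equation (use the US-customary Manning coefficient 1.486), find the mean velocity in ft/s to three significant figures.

3.37 ft/s

A = (b + z·y)·y = (19.05 + 1.9×6.83)×6.83 = 218.7 ft²
P = b + 2y√(1+z²) = 19.05 + 2×6.83×√(1+1.9²) = 48.38 ft
R = A/P = 218.7/48.38 = 4.521 ft
Q = (1.486/n)·A·R^(2/3)·S^(1/2) = (1.486/0.031) × 218.7 × 4.521^(2/3) × 0.00066^(1/2) = 736.6 ft³/s
V = Q/A = 736.6/218.7 = 3.367 ft/s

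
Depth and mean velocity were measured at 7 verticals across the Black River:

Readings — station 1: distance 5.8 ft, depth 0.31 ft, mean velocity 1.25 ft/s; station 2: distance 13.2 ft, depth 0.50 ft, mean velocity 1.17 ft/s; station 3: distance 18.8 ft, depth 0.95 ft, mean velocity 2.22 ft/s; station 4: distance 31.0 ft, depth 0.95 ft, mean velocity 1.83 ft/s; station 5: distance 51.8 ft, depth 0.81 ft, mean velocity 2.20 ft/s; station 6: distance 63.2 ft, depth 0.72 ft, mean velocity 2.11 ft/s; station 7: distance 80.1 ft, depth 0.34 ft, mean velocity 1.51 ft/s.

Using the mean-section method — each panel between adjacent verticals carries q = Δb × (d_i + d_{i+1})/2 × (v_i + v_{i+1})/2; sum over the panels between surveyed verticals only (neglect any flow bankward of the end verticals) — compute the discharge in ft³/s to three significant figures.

Panel 1-2: Δb = 7.4 ft, d̄ = (0.31+0.50)/2 = 0.405, v̄ = (1.25+1.17)/2 = 1.21 → q = 7.4×0.405×1.21 = 3.626 ft³/s
Panel 2-3: Δb = 5.6 ft, d̄ = (0.50+0.95)/2 = 0.725, v̄ = (1.17+2.22)/2 = 1.695 → q = 5.6×0.725×1.695 = 6.882 ft³/s
Panel 3-4: Δb = 12.2 ft, d̄ = (0.95+0.95)/2 = 0.95, v̄ = (2.22+1.83)/2 = 2.025 → q = 12.2×0.95×2.025 = 23.47 ft³/s
Panel 4-5: Δb = 20.8 ft, d̄ = (0.95+0.81)/2 = 0.88, v̄ = (1.83+2.20)/2 = 2.015 → q = 20.8×0.88×2.015 = 36.88 ft³/s
Panel 5-6: Δb = 11.4 ft, d̄ = (0.81+0.72)/2 = 0.765, v̄ = (2.20+2.11)/2 = 2.155 → q = 11.4×0.765×2.155 = 18.79 ft³/s
Panel 6-7: Δb = 16.9 ft, d̄ = (0.72+0.34)/2 = 0.53, v̄ = (2.11+1.51)/2 = 1.81 → q = 16.9×0.53×1.81 = 16.21 ft³/s
Q = Σ q = 105.9 ft³/s

106 ft³/s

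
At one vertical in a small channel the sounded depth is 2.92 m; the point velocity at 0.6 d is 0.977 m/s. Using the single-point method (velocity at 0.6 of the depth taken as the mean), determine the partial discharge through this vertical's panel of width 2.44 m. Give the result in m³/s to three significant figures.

v̄ = v₀.₆ = 0.977 m/s
q = v̄ × d × w = 0.9770 × 2.92 × 2.44 = 6.961 m³/s

6.96 m³/s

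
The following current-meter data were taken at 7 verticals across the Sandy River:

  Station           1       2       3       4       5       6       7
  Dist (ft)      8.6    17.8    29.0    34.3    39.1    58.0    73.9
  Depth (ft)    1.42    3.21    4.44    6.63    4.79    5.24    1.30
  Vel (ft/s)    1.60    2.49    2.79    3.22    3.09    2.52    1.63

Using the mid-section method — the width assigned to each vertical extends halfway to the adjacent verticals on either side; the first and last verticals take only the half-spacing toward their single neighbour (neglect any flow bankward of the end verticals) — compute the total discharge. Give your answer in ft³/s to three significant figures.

w_1 = (17.8 − 8.6)/2 = 4.6 ft; q_1 = 1.60 × 1.42 × 4.6 = 10.45 ft³/s
w_2 = (29.0 − 8.6)/2 = 10.2 ft; q_2 = 2.49 × 3.21 × 10.2 = 81.53 ft³/s
w_3 = (34.3 − 17.8)/2 = 8.25 ft; q_3 = 2.79 × 4.44 × 8.25 = 102.2 ft³/s
w_4 = (39.1 − 29.0)/2 = 5.05 ft; q_4 = 3.22 × 6.63 × 5.05 = 107.8 ft³/s
w_5 = (58.0 − 34.3)/2 = 11.85 ft; q_5 = 3.09 × 4.79 × 11.85 = 175.4 ft³/s
w_6 = (73.9 − 39.1)/2 = 17.4 ft; q_6 = 2.52 × 5.24 × 17.4 = 229.8 ft³/s
w_7 = (73.9 − 58.0)/2 = 7.95 ft; q_7 = 1.63 × 1.30 × 7.95 = 16.85 ft³/s
Q = Σ qᵢ = 724.0 ft³/s

724 ft³/s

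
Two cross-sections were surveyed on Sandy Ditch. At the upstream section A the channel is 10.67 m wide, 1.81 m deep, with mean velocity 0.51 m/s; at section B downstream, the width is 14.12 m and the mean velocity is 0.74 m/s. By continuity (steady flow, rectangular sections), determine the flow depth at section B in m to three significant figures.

0.943 m

Q = A₁V₁ = (10.67×1.81) × 0.51 = 9.849 m³/s
d₂ = Q/(b₂ V₂) = 9.849/(14.12×0.74) = 0.9426 m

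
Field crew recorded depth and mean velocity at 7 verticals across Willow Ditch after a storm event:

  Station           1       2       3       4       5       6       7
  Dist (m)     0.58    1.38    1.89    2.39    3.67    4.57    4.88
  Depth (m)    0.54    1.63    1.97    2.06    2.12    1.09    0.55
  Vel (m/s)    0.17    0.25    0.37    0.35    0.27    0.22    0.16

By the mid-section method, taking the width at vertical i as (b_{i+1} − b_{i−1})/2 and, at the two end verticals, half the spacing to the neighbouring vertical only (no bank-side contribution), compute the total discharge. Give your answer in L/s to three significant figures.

2100 L/s

w_1 = (1.38 − 0.58)/2 = 0.4 m; q_1 = 0.17 × 0.54 × 0.4 = 0.03672 m³/s
w_2 = (1.89 − 0.58)/2 = 0.655 m; q_2 = 0.25 × 1.63 × 0.655 = 0.2669 m³/s
w_3 = (2.39 − 1.38)/2 = 0.505 m; q_3 = 0.37 × 1.97 × 0.505 = 0.3681 m³/s
w_4 = (3.67 − 1.89)/2 = 0.89 m; q_4 = 0.35 × 2.06 × 0.89 = 0.6417 m³/s
w_5 = (4.57 − 2.39)/2 = 1.09 m; q_5 = 0.27 × 2.12 × 1.09 = 0.6239 m³/s
w_6 = (4.88 − 3.67)/2 = 0.605 m; q_6 = 0.22 × 1.09 × 0.605 = 0.1451 m³/s
w_7 = (4.88 − 4.57)/2 = 0.155 m; q_7 = 0.16 × 0.55 × 0.155 = 0.01364 m³/s
Q = Σ qᵢ = 2.096 m³/s
= 2.096 × 1000 = 2096 L/s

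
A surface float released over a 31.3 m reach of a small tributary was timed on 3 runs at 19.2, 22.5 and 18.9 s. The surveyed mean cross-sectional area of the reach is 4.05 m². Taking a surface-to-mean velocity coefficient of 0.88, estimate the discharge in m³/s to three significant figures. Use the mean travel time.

5.52 m³/s

t̄ = (19.2 + 22.5 + 18.9) / 3 = 20.2 s
v_surface = L / t̄ = 31.3 / 20.2 = 1.550 m/s
v_mean = 0.88 × 1.550 = 1.364 m/s
Q = A × v_mean = 4.05 × 1.364 = 5.522 m³/s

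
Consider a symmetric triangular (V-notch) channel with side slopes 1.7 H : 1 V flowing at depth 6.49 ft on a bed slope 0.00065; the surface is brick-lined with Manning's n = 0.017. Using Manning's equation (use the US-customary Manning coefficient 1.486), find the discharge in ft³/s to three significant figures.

317 ft³/s

A = z·y² = 1.7×6.49² = 71.60 ft²
P = 2y√(1+z²) = 2×6.49×√(1+1.7²) = 25.60 ft
R = A/P = 71.60/25.60 = 2.797 ft
Q = (1.486/n)·A·R^(2/3)·S^(1/2) = (1.486/0.017) × 71.60 × 2.797^(2/3) × 0.00065^(1/2) = 316.8 ft³/s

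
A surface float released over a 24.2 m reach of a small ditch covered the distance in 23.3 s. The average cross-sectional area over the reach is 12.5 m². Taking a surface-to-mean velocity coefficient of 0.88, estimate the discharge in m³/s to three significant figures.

11.4 m³/s

v_surface = L / t̄ = 24.2 / 23.3 = 1.039 m/s
v_mean = 0.88 × 1.039 = 0.9140 m/s
Q = A × v_mean = 12.5 × 0.9140 = 11.42 m³/s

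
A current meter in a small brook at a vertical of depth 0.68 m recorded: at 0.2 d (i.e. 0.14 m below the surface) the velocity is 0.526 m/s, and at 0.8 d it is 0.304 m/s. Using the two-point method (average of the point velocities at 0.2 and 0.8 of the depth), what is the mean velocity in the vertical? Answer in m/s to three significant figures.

0.415 m/s

v̄ = (0.526 + 0.304) / 2 = 0.4150 m/s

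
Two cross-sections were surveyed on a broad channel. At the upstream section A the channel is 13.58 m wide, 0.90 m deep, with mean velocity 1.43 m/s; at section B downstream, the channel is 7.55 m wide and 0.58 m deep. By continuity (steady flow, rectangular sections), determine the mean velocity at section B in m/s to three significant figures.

3.99 m/s

Q = A₁V₁ = (13.58×0.90) × 1.43 = 17.48 m³/s
A₂ = 7.55 × 0.58 = 4.379 m²
V₂ = Q/A₂ = 17.48/4.379 = 3.991 m/s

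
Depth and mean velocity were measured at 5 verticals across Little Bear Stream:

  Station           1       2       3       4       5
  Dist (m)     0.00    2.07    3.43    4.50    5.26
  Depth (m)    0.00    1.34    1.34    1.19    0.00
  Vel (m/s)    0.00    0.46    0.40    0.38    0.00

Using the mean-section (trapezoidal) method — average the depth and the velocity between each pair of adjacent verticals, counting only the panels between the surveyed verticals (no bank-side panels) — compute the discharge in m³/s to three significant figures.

1.72 m³/s

Panel 1-2: Δb = 2.07 m, d̄ = (0.00+1.34)/2 = 0.67, v̄ = (0.00+0.46)/2 = 0.23 → q = 2.07×0.67×0.23 = 0.3190 m³/s
Panel 2-3: Δb = 1.36 m, d̄ = (1.34+1.34)/2 = 1.34, v̄ = (0.46+0.40)/2 = 0.43 → q = 1.36×1.34×0.43 = 0.7836 m³/s
Panel 3-4: Δb = 1.07 m, d̄ = (1.34+1.19)/2 = 1.265, v̄ = (0.40+0.38)/2 = 0.39 → q = 1.07×1.265×0.39 = 0.5279 m³/s
Panel 4-5: Δb = 0.76 m, d̄ = (1.19+0.00)/2 = 0.595, v̄ = (0.38+0.00)/2 = 0.19 → q = 0.76×0.595×0.19 = 0.08592 m³/s
Q = Σ q = 1.716 m³/s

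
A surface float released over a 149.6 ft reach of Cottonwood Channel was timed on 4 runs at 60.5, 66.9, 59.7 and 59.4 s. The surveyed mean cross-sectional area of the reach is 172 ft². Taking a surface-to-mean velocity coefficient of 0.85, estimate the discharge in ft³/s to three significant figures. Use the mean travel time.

t̄ = (60.5 + 66.9 + 59.7 + 59.4) / 4 = 61.625 s
v_surface = L / t̄ = 149.6 / 61.625 = 2.428 ft/s
v_mean = 0.85 × 2.428 = 2.063 ft/s
Q = A × v_mean = 172 × 2.063 = 354.9 ft³/s

355 ft³/s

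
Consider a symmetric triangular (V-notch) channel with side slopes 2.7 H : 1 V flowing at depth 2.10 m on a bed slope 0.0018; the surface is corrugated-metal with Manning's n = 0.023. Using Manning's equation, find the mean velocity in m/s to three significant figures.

A = z·y² = 2.7×2.10² = 11.91 m²
P = 2y√(1+z²) = 2×2.10×√(1+2.7²) = 12.09 m
R = A/P = 11.91/12.09 = 0.9846 m
Q = (1/n)·A·R^(2/3)·S^(1/2) = (1/0.023) × 11.91 × 0.9846^(2/3) × 0.0018^(1/2) = 21.74 m³/s
V = Q/A = 21.74/11.91 = 1.826 m/s

1.83 m/s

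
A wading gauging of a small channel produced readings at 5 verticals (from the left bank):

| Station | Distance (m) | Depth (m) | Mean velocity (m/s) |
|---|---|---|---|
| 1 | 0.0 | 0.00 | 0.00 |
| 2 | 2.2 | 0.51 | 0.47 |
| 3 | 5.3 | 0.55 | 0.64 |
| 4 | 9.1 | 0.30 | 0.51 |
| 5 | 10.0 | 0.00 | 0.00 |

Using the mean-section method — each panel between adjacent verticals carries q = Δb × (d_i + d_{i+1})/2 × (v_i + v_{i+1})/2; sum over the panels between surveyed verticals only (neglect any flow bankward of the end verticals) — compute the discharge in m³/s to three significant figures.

Panel 1-2: Δb = 2.2 m, d̄ = (0.00+0.51)/2 = 0.255, v̄ = (0.00+0.47)/2 = 0.235 → q = 2.2×0.255×0.235 = 0.1318 m³/s
Panel 2-3: Δb = 3.1 m, d̄ = (0.51+0.55)/2 = 0.53, v̄ = (0.47+0.64)/2 = 0.555 → q = 3.1×0.53×0.555 = 0.9119 m³/s
Panel 3-4: Δb = 3.8 m, d̄ = (0.55+0.30)/2 = 0.425, v̄ = (0.64+0.51)/2 = 0.575 → q = 3.8×0.425×0.575 = 0.9286 m³/s
Panel 4-5: Δb = 0.9 m, d̄ = (0.30+0.00)/2 = 0.15, v̄ = (0.51+0.00)/2 = 0.255 → q = 0.9×0.15×0.255 = 0.03443 m³/s
Q = Σ q = 2.007 m³/s

2.01 m³/s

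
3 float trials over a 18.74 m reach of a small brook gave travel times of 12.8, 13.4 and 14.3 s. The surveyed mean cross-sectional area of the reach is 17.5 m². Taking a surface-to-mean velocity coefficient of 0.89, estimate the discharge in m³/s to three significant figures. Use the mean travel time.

21.6 m³/s

t̄ = (12.8 + 13.4 + 14.3) / 3 = 13.5 s
v_surface = L / t̄ = 18.74 / 13.5 = 1.388 m/s
v_mean = 0.89 × 1.388 = 1.235 m/s
Q = A × v_mean = 17.5 × 1.235 = 21.62 m³/s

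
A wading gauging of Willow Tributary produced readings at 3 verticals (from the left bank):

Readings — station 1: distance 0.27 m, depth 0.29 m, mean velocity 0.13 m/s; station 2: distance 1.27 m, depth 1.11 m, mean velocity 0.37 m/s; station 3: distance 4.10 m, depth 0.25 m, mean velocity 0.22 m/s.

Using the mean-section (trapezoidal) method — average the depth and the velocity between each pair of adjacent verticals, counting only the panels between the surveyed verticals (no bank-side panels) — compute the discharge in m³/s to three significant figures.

Panel 1-2: Δb = 1 m, d̄ = (0.29+1.11)/2 = 0.7, v̄ = (0.13+0.37)/2 = 0.25 → q = 1×0.7×0.25 = 0.1750 m³/s
Panel 2-3: Δb = 2.83 m, d̄ = (1.11+0.25)/2 = 0.68, v̄ = (0.37+0.22)/2 = 0.295 → q = 2.83×0.68×0.295 = 0.5677 m³/s
Q = Σ q = 0.7427 m³/s

0.743 m³/s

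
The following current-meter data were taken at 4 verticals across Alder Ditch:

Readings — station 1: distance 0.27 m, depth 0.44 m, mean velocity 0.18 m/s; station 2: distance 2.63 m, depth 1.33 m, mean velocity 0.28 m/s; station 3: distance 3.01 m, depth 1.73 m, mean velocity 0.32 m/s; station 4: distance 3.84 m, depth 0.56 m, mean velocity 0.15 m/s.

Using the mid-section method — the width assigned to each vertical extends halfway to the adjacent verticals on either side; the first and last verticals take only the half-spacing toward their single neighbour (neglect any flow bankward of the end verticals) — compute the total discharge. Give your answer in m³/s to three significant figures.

w_1 = (2.63 − 0.27)/2 = 1.18 m; q_1 = 0.18 × 0.44 × 1.18 = 0.09346 m³/s
w_2 = (3.01 − 0.27)/2 = 1.37 m; q_2 = 0.28 × 1.33 × 1.37 = 0.5102 m³/s
w_3 = (3.84 − 2.63)/2 = 0.605 m; q_3 = 0.32 × 1.73 × 0.605 = 0.3349 m³/s
w_4 = (3.84 − 3.01)/2 = 0.415 m; q_4 = 0.15 × 0.56 × 0.415 = 0.03486 m³/s
Q = Σ qᵢ = 0.9734 m³/s

0.973 m³/s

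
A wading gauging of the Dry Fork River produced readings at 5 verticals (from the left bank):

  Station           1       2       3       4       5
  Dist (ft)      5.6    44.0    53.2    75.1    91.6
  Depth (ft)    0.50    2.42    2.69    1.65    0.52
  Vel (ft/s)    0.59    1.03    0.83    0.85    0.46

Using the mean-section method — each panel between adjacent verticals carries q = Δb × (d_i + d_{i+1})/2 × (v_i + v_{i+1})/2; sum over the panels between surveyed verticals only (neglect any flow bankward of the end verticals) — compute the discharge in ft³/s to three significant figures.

119 ft³/s

Panel 1-2: Δb = 38.4 ft, d̄ = (0.50+2.42)/2 = 1.46, v̄ = (0.59+1.03)/2 = 0.81 → q = 38.4×1.46×0.81 = 45.41 ft³/s
Panel 2-3: Δb = 9.2 ft, d̄ = (2.42+2.69)/2 = 2.555, v̄ = (1.03+0.83)/2 = 0.93 → q = 9.2×2.555×0.93 = 21.86 ft³/s
Panel 3-4: Δb = 21.9 ft, d̄ = (2.69+1.65)/2 = 2.17, v̄ = (0.83+0.85)/2 = 0.84 → q = 21.9×2.17×0.84 = 39.92 ft³/s
Panel 4-5: Δb = 16.5 ft, d̄ = (1.65+0.52)/2 = 1.085, v̄ = (0.85+0.46)/2 = 0.655 → q = 16.5×1.085×0.655 = 11.73 ft³/s
Q = Σ q = 118.9 ft³/s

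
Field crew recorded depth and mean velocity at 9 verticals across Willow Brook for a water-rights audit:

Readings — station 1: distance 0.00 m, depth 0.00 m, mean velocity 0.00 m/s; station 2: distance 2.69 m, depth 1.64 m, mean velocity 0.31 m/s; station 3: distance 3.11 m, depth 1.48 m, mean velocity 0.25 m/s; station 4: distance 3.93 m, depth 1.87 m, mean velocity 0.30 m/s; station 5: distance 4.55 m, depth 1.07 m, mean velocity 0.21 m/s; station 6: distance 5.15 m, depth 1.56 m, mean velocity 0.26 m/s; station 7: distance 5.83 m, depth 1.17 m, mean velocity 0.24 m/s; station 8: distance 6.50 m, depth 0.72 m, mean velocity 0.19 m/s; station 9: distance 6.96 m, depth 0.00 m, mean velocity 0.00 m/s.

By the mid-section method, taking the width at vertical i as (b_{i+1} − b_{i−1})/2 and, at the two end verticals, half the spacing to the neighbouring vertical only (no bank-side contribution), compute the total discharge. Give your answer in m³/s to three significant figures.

w_2 = (3.11 − 0.00)/2 = 1.555 m; q_2 = 0.31 × 1.64 × 1.555 = 0.7906 m³/s
w_3 = (3.93 − 2.69)/2 = 0.62 m; q_3 = 0.25 × 1.48 × 0.62 = 0.2294 m³/s
w_4 = (4.55 − 3.11)/2 = 0.72 m; q_4 = 0.30 × 1.87 × 0.72 = 0.4039 m³/s
w_5 = (5.15 − 3.93)/2 = 0.61 m; q_5 = 0.21 × 1.07 × 0.61 = 0.1371 m³/s
w_6 = (5.83 − 4.55)/2 = 0.64 m; q_6 = 0.26 × 1.56 × 0.64 = 0.2596 m³/s
w_7 = (6.50 − 5.15)/2 = 0.675 m; q_7 = 0.24 × 1.17 × 0.675 = 0.1895 m³/s
w_8 = (6.96 − 5.83)/2 = 0.565 m; q_8 = 0.19 × 0.72 × 0.565 = 0.07729 m³/s
Stations 1, 9 contribute zero (depth or velocity is 0).
Q = Σ qᵢ = 2.087 m³/s

2.09 m³/s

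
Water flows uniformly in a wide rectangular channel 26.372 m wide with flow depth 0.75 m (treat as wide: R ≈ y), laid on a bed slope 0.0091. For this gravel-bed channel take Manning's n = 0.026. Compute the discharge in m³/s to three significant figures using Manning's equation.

A = b·y = 26.372 × 0.75 = 19.78 m²
Wide channel: R ≈ y = 0.75 m
Q = (1/n)·A·R^(2/3)·S^(1/2) = (1/0.026) × 19.78 × 0.7500^(2/3) × 0.0091^(1/2) = 59.90 m³/s

59.9 m³/s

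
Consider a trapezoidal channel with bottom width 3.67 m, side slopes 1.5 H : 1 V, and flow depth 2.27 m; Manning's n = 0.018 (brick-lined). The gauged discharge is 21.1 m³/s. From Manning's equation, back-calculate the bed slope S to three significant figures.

A = (b + z·y)·y = (3.67 + 1.5×2.27)×2.27 = 16.06 m²
P = b + 2y√(1+z²) = 3.67 + 2×2.27×√(1+1.5²) = 11.85 m
R = A/P = 16.06/11.85 = 1.355 m
S = (Q·n / (1·A·R^(2/3)))² = (21.1×0.018 / (1×16.06×1.224))² = 0.0003731

0.000373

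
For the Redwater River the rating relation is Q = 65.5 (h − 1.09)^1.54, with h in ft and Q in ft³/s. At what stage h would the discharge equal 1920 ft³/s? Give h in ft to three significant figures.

h − h₀ = (Q/C)^(1/b) = (1920/65.5)^(1/1.54) = 8.967 ft
h = 1.09 + 8.967 = 10.06 ft

10.1 ft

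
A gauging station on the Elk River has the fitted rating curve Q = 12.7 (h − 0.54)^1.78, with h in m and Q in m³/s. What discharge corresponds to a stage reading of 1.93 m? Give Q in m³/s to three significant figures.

Q = 12.7 × (1.93 − 0.54)^1.78 = 12.7 × 1.39^1.78 = 22.82 m³/s

22.8 m³/s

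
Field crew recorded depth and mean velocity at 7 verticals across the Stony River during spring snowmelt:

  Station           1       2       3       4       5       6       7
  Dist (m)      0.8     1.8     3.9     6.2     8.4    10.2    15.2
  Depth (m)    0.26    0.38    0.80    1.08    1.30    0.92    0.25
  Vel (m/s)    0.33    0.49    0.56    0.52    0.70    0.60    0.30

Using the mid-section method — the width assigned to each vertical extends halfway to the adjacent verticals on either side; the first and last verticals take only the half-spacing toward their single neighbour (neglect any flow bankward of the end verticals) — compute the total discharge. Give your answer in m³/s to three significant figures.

6.47 m³/s

w_1 = (1.8 − 0.8)/2 = 0.5 m; q_1 = 0.33 × 0.26 × 0.5 = 0.04290 m³/s
w_2 = (3.9 − 0.8)/2 = 1.55 m; q_2 = 0.49 × 0.38 × 1.55 = 0.2886 m³/s
w_3 = (6.2 − 1.8)/2 = 2.2 m; q_3 = 0.56 × 0.80 × 2.2 = 0.9856 m³/s
w_4 = (8.4 − 3.9)/2 = 2.25 m; q_4 = 0.52 × 1.08 × 2.25 = 1.264 m³/s
w_5 = (10.2 − 6.2)/2 = 2 m; q_5 = 0.70 × 1.30 × 2 = 1.820 m³/s
w_6 = (15.2 − 8.4)/2 = 3.4 m; q_6 = 0.60 × 0.92 × 3.4 = 1.877 m³/s
w_7 = (15.2 − 10.2)/2 = 2.5 m; q_7 = 0.30 × 0.25 × 2.5 = 0.1875 m³/s
Q = Σ qᵢ = 6.465 m³/s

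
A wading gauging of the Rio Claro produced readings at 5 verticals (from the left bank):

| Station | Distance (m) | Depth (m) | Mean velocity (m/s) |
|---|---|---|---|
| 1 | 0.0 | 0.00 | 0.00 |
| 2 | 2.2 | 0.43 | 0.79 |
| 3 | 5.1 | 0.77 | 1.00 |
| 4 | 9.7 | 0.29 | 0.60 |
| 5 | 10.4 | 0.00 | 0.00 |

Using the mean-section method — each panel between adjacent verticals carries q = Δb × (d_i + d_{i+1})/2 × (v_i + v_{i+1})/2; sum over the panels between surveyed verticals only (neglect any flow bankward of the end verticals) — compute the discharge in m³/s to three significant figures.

3.72 m³/s

Panel 1-2: Δb = 2.2 m, d̄ = (0.00+0.43)/2 = 0.215, v̄ = (0.00+0.79)/2 = 0.395 → q = 2.2×0.215×0.395 = 0.1868 m³/s
Panel 2-3: Δb = 2.9 m, d̄ = (0.43+0.77)/2 = 0.6, v̄ = (0.79+1.00)/2 = 0.895 → q = 2.9×0.6×0.895 = 1.557 m³/s
Panel 3-4: Δb = 4.6 m, d̄ = (0.77+0.29)/2 = 0.53, v̄ = (1.00+0.60)/2 = 0.8 → q = 4.6×0.53×0.8 = 1.950 m³/s
Panel 4-5: Δb = 0.7 m, d̄ = (0.29+0.00)/2 = 0.145, v̄ = (0.60+0.00)/2 = 0.3 → q = 0.7×0.145×0.3 = 0.03045 m³/s
Q = Σ q = 3.725 m³/s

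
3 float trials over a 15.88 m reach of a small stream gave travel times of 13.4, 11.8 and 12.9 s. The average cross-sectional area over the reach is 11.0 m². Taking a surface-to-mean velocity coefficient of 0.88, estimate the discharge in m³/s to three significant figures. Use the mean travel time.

t̄ = (13.4 + 11.8 + 12.9) / 3 = 12.7 s
v_surface = L / t̄ = 15.88 / 12.7 = 1.250 m/s
v_mean = 0.88 × 1.250 = 1.100 m/s
Q = A × v_mean = 11.0 × 1.100 = 12.10 m³/s

12.1 m³/s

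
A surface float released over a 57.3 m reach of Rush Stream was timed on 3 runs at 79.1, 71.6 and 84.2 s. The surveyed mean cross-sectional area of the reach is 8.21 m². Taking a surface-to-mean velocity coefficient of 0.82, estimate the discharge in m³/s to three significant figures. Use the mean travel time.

4.93 m³/s

t̄ = (79.1 + 71.6 + 84.2) / 3 = 78.3 s
v_surface = L / t̄ = 57.3 / 78.3 = 0.7318 m/s
v_mean = 0.82 × 0.7318 = 0.6001 m/s
Q = A × v_mean = 8.21 × 0.6001 = 4.927 m³/s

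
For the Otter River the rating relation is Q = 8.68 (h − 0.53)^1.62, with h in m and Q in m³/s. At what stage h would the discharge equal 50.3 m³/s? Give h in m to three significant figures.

3.49 m

h − h₀ = (Q/C)^(1/b) = (50.3/8.68)^(1/1.62) = 2.958 m
h = 0.53 + 2.958 = 3.488 m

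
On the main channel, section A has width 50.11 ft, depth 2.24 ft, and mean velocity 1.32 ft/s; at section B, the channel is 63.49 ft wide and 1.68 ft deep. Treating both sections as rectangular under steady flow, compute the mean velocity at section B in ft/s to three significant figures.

Q = A₁V₁ = (50.11×2.24) × 1.32 = 148.2 ft³/s
A₂ = 63.49 × 1.68 = 106.7 ft²
V₂ = Q/A₂ = 148.2/106.7 = 1.389 ft/s

1.39 ft/s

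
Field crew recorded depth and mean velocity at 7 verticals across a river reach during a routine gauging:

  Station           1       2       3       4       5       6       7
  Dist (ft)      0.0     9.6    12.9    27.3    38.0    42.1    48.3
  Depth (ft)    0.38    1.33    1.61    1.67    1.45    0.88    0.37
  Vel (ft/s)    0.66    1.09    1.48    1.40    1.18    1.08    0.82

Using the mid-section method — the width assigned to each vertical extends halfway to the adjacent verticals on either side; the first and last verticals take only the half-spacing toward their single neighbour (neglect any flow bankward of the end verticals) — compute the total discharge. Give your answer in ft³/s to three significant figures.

w_1 = (9.6 − 0.0)/2 = 4.8 ft; q_1 = 0.66 × 0.38 × 4.8 = 1.204 ft³/s
w_2 = (12.9 − 0.0)/2 = 6.45 ft; q_2 = 1.09 × 1.33 × 6.45 = 9.351 ft³/s
w_3 = (27.3 − 9.6)/2 = 8.85 ft; q_3 = 1.48 × 1.61 × 8.85 = 21.09 ft³/s
w_4 = (38.0 − 12.9)/2 = 12.55 ft; q_4 = 1.40 × 1.67 × 12.55 = 29.34 ft³/s
w_5 = (42.1 − 27.3)/2 = 7.4 ft; q_5 = 1.18 × 1.45 × 7.4 = 12.66 ft³/s
w_6 = (48.3 − 38.0)/2 = 5.15 ft; q_6 = 1.08 × 0.88 × 5.15 = 4.895 ft³/s
w_7 = (48.3 − 42.1)/2 = 3.1 ft; q_7 = 0.82 × 0.37 × 3.1 = 0.9405 ft³/s
Q = Σ qᵢ = 79.48 ft³/s

79.5 ft³/s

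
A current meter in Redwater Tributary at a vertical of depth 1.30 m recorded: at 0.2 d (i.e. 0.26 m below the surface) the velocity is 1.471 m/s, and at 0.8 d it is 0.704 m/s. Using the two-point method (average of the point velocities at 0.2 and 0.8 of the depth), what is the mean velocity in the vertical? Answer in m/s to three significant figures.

v̄ = (1.471 + 0.704) / 2 = 1.088 m/s

1.09 m/s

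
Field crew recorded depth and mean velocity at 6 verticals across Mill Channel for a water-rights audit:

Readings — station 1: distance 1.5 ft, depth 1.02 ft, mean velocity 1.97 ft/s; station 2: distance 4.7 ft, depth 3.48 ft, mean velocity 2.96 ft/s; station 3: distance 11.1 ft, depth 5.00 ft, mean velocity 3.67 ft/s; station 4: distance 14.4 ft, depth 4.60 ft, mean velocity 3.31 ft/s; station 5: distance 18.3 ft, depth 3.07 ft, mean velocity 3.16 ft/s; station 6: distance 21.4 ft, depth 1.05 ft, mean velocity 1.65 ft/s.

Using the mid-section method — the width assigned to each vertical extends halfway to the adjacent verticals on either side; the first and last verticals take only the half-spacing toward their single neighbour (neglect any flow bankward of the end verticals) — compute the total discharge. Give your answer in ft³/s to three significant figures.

233 ft³/s

w_1 = (4.7 − 1.5)/2 = 1.6 ft; q_1 = 1.97 × 1.02 × 1.6 = 3.215 ft³/s
w_2 = (11.1 − 1.5)/2 = 4.8 ft; q_2 = 2.96 × 3.48 × 4.8 = 49.44 ft³/s
w_3 = (14.4 − 4.7)/2 = 4.85 ft; q_3 = 3.67 × 5.00 × 4.85 = 89.00 ft³/s
w_4 = (18.3 − 11.1)/2 = 3.6 ft; q_4 = 3.31 × 4.60 × 3.6 = 54.81 ft³/s
w_5 = (21.4 − 14.4)/2 = 3.5 ft; q_5 = 3.16 × 3.07 × 3.5 = 33.95 ft³/s
w_6 = (21.4 − 18.3)/2 = 1.55 ft; q_6 = 1.65 × 1.05 × 1.55 = 2.685 ft³/s
Q = Σ qᵢ = 233.1 ft³/s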